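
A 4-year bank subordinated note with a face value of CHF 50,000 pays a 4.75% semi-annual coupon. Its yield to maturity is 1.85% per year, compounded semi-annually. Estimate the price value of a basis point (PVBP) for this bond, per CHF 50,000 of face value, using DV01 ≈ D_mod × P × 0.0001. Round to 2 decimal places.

Periodic yield y = 0.00925.
  t   CF        PV=CF/(1+0.00925)^t    t·PV
  1     1,187.50     1,176.6163     1,176.6163
  2     1,187.50     1,165.8323     2,331.6647
  3     1,187.50     1,155.1472     3,465.4417
  4     1,187.50     1,144.5601     4,578.2402
  5     1,187.50     1,134.0699     5,670.3496
  6     1,187.50     1,123.6759     6,742.0555
  7     1,187.50     1,113.3772     7,793.6402
  8    51,187.50    47,552.5548   380,420.4382
  Σ                 55,565.8337   412,178.4463
P = 55,565.8337; D_Mac = 7.41784 half-year periods = 3.70892 yrs; D_mod = 3.67493 yrs.
DV01 ≈ 3.67493 × 55,565.8337 × 0.0001 = 20.420037.

CHF 20.42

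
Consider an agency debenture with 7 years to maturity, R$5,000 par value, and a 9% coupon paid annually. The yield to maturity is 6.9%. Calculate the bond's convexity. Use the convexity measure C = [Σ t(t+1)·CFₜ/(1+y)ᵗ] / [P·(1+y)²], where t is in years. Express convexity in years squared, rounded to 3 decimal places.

35.859

With y = 0.069:
  t   CF        PV=CF/(1+0.069)^t    t·PV        t(t+1)·PV
  1       450.00       420.9542       420.9542         841.9083
  2       450.00       393.7831       787.5663       2,362.6988
  3       450.00       368.3659     1,105.0976       4,420.3906
  4       450.00       344.5892     1,378.3569       6,891.7845
  5       450.00       322.3473     1,611.7363       9,670.4179
  6       450.00       301.5409     1,809.2456      12,664.7194
  7     5,450.00     3,416.2730    23,913.9108     191,311.2868
  Σ                  5,567.8536    31,026.8678     228,163.2063
P = 5,567.8536.
Convexity = Σ t(t+1)·PV / [P·(1+y)²] = 228,163.2063 / (5,567.8536 × 1.142761) = 35.85935.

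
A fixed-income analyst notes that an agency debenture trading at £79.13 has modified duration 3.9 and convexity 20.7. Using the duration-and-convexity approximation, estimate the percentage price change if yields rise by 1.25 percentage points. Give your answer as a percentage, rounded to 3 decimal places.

Duration effect: -D_mod·Δy = -3.9 × (+0.0125) = -0.048750
Convexity effect: ½·C·(Δy)² = 0.5 × 20.7 × (0.0125)² = +0.0016171875
ΔP/P ≈ -0.048750 + 0.0016171875 = -0.0471328125
= -4.71328125%.

-4.713%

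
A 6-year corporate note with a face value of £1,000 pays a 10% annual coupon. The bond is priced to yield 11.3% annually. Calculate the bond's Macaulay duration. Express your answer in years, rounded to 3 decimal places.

Periodic yield y = 0.113. Discount each cash flow and weight by its year:
  t   CF        PV=CF/(1+0.113)^t    t·PV
  1       100.00        89.8473        89.8473
  2       100.00        80.7253       161.4506
  3       100.00        72.5295       217.5884
  4       100.00        65.1657       260.6630
  5       100.00        58.5496       292.7482
  6     1,100.00       578.6577     3,471.9459
  Σ                    945.4751     4,494.2433
Price P = Σ PV = 945.4751.
Macaulay duration = Σ(t·PV) / P = 4,494.2433 / 945.4751 = 4.75342 years.

4.753 years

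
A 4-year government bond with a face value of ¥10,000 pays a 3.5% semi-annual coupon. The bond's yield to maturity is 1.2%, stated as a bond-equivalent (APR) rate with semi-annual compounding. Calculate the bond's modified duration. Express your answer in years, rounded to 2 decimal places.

3.76 years

Periodic yield y = 0.006. First find Macaulay duration:
  t   CF        PV=CF/(1+0.006)^t    t·PV
  1       175.00       173.9563       173.9563
  2       175.00       172.9187       345.8375
  3       175.00       171.8874       515.6623
  4       175.00       170.8623       683.4490
  5       175.00       169.8432       849.2160
  6       175.00       168.8302     1,012.9813
  7       175.00       167.8233     1,174.7629
  8    10,175.00     9,699.5274    77,596.2188
  Σ                 10,895.6487    82,352.0840
P = 10,895.6487; Macaulay duration = 82,352.0840 / 10,895.6487 = 7.55825 half-year periods = 3.77913 years.
Modified duration = D_Mac / (1 + y) = 3.77913 / 1.006 = 3.75659 years.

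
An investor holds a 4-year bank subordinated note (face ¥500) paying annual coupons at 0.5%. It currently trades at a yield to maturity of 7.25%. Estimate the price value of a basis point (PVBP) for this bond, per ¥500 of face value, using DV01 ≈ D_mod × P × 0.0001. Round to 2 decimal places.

Periodic yield y = 0.0725.
  t   CF        PV=CF/(1+0.0725)^t    t·PV
  1         2.50         2.3310         2.3310
  2         2.50         2.1734         4.3469
  3         2.50         2.0265         6.0795
  4       502.50       379.7929     1,519.1717
  Σ                    386.3239     1,531.9291
P = 386.3239; D_Mac = 3.96540 yrs; D_mod = 3.69734 yrs.
DV01 ≈ 3.69734 × 386.3239 × 0.0001 = 0.142837.

¥0.14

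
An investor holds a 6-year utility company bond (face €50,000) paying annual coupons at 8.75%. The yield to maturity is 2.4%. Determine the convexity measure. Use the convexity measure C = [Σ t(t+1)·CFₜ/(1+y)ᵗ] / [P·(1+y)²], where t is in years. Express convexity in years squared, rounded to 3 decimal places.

With y = 0.024:
  t   CF        PV=CF/(1+0.024)^t    t·PV        t(t+1)·PV
  1     4,375.00     4,272.4609     4,272.4609       8,544.9219
  2     4,375.00     4,172.3251     8,344.6503      25,033.9508
  3     4,375.00     4,074.5363    12,223.6088      48,894.4352
  4     4,375.00     3,979.0393    15,916.1573      79,580.7864
  5     4,375.00     3,885.7806    19,428.9029     116,573.4176
  6    54,375.00    47,162.7945   282,976.7670   1,980,837.3691
  Σ                 67,546.9367   343,162.5472   2,259,464.8810
P = 67,546.9367.
Convexity = Σ t(t+1)·PV / [P·(1+y)²] = 2,259,464.8810 / (67,546.9367 × 1.048576) = 31.90069.

31.901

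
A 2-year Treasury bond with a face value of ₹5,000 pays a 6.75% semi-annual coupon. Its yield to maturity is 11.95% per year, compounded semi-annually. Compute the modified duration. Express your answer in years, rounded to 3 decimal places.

1.792 years

Periodic yield y = 0.05975. First find Macaulay duration:
  t   CF        PV=CF/(1+0.05975)^t    t·PV
  1       168.75       159.2357       159.2357
  2       168.75       150.2578       300.5155
  3       168.75       141.7861       425.3582
  4     5,168.75     4,097.9988    16,391.9952
  Σ                  4,549.2783    17,277.1045
P = 4,549.2783; Macaulay duration = 17,277.1045 / 4,549.2783 = 3.79777 half-year periods = 1.89888 years.
Modified duration = D_Mac / (1 + y) = 1.89888 / 1.05975 = 1.79182 years.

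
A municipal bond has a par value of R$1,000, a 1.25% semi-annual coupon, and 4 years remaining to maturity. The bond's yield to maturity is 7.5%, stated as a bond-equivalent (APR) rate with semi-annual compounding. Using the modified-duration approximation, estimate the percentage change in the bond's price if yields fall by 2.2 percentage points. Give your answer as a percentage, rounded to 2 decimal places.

+8.27%

Periodic yield y = 0.0375. Modified duration first:
  t   CF        PV=CF/(1+0.0375)^t    t·PV
  1         6.25         6.0241         6.0241
  2         6.25         5.8064        11.6127
  3         6.25         5.5965        16.7895
  4         6.25         5.3942        21.5768
  5         6.25         5.1992        25.9962
  6         6.25         5.0113        30.0679
  7         6.25         4.8302        33.8113
  8     1,006.25       749.5508     5,996.4061
  Σ                    787.4126     6,142.2845
P = 787.4126; D_Mac = 7.80059 half-year periods = 3.90030 yrs; D_mod = 3.90030/(1+0.0375) = 3.75932 yrs.
ΔP/P ≈ -D_mod · Δy = -3.75932 × (-0.022) = +0.082705 = +8.2705%.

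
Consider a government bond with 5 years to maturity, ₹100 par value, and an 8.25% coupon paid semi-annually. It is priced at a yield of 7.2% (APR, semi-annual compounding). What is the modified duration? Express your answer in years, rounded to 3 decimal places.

4.070 years

Periodic yield y = 0.036. First find Macaulay duration:
  t   CF        PV=CF/(1+0.036)^t    t·PV
  1        4.125         3.9817         3.9817
  2        4.125         3.8433         7.6866
  3        4.125         3.7098        11.1293
  4        4.125         3.5808        14.3234
  5        4.125         3.4564        17.2820
  6        4.125         3.3363        20.0178
  7        4.125         3.2204        22.5426
  8        4.125         3.1085        24.8677
  9        4.125         3.0004        27.0040
  10     104.125        73.1067       731.0675
  Σ                    104.3443       879.9025
P = 104.3443; Macaulay duration = 879.9025 / 104.3443 = 8.43268 half-year periods = 4.21634 years.
Modified duration = D_Mac / (1 + y) = 4.21634 / 1.036 = 4.06983 years.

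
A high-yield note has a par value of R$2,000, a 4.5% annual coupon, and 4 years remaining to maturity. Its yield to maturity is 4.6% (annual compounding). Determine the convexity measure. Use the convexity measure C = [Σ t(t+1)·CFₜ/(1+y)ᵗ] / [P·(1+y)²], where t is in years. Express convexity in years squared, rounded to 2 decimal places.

With y = 0.046:
  t   CF        PV=CF/(1+0.046)^t    t·PV        t(t+1)·PV
  1        90.00        86.0421        86.0421         172.0841
  2        90.00        82.2582       164.5164         493.5491
  3        90.00        78.6407       235.9221         943.6886
  4     2,090.00     1,745.9007     6,983.6029      34,918.0147
  Σ                  1,992.8417     7,470.0835      36,527.3366
P = 1,992.8417.
Convexity = Σ t(t+1)·PV / [P·(1+y)²] = 36,527.3366 / (1,992.8417 × 1.094116) = 16.75259.

16.75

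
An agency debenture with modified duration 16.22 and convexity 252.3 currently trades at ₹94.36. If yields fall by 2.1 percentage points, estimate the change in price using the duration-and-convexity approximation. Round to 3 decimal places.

Duration effect: -D_mod·Δy = -16.22 × (-0.021) = +0.340620
Convexity effect: ½·C·(Δy)² = 0.5 × 252.3 × (-0.021)² = +0.05563215
ΔP/P ≈ +0.340620 + 0.05563215 = +0.39625215
ΔP ≈ 94.36 × (+0.39625215) = +37.390352874.

+₹37.390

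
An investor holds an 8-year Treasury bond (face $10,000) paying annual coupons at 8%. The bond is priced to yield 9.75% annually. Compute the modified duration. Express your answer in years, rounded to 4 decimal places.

Periodic yield y = 0.0975. First find Macaulay duration:
  t   CF        PV=CF/(1+0.0975)^t    t·PV
  1       800.00       728.9294       728.9294
  2       800.00       664.1726     1,328.3451
  3       800.00       605.1686     1,815.5059
  4       800.00       551.4065     2,205.6259
  5       800.00       502.4205     2,512.1024
  6       800.00       457.7863     2,746.7179
  7       800.00       417.1174     2,919.8217
  8    10,800.00     5,130.8288    41,046.6304
  Σ                  9,057.8300    55,303.6788
P = 9,057.8300; Macaulay duration = 55,303.6788 / 9,057.8300 = 6.10562 years.
Modified duration = D_Mac / (1 + y) = 6.10562 / 1.0975 = 5.56321 years.

5.5632 years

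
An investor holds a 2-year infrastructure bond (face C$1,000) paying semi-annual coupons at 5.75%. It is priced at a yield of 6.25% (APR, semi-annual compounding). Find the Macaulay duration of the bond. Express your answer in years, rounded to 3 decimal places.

1.917 years

Periodic yield y = 0.03125. Discount each cash flow and weight by its period:
  t   CF        PV=CF/(1+0.03125)^t    t·PV
  1        28.75        27.8788        27.8788
  2        28.75        27.0340        54.0680
  3        28.75        26.2148        78.6443
  4     1,028.75       909.6074     3,638.4297
  Σ                    990.7350     3,799.0208
Price P = Σ PV = 990.7350.
Macaulay duration = Σ(t·PV) / P = 3,799.0208 / 990.7350 = 3.83455 half-year periods.
In years: 3.83455 / 2 = 1.91727 years.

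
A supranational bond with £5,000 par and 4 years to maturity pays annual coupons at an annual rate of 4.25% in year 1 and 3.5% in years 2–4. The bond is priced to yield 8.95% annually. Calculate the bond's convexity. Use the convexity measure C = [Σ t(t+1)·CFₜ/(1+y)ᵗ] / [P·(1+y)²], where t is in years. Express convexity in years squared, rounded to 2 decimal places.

15.50

With y = 0.0895:
  t   CF        PV=CF/(1+0.0895)^t    t·PV        t(t+1)·PV
  1       212.50       195.0436       195.0436         390.0872
  2       175.00       147.4292       294.8584         884.5753
  3       175.00       135.3182       405.9547       1,623.8189
  4     5,175.00     3,672.8350    14,691.3399      73,456.6996
  Σ                  4,150.6260    15,587.1967      76,355.1810
P = 4,150.6260.
Convexity = Σ t(t+1)·PV / [P·(1+y)²] = 76,355.1810 / (4,150.6260 × 1.187010) = 15.49781.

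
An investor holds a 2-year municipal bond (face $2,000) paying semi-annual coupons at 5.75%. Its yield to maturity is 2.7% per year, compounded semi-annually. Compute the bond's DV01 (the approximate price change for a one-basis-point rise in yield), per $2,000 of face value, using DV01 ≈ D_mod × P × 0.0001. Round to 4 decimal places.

$0.4013

Periodic yield y = 0.0135.
  t   CF        PV=CF/(1+0.0135)^t    t·PV
  1        57.50        56.7341        56.7341
  2        57.50        55.9784       111.9568
  3        57.50        55.2327       165.6982
  4     2,057.50     1,950.0459     7,800.1836
  Σ                  2,117.9911     8,134.5726
P = 2,117.9911; D_Mac = 3.84070 half-year periods = 1.92035 yrs; D_mod = 1.89477 yrs.
DV01 ≈ 1.89477 × 2,117.9911 × 0.0001 = 0.401311.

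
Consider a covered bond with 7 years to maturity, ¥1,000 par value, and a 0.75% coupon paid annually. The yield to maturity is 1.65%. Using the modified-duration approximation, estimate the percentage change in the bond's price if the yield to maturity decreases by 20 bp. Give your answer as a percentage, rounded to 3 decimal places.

Periodic yield y = 0.0165. Modified duration first:
  t   CF        PV=CF/(1+0.0165)^t    t·PV
  1         7.50         7.3783         7.3783
  2         7.50         7.2585        14.5170
  3         7.50         7.1407        21.4220
  4         7.50         7.0248        28.0991
  5         7.50         6.9107        34.5537
  6         7.50         6.7986        40.7914
  7     1,007.50       898.4489     6,289.1422
  Σ                    940.9604     6,435.9036
P = 940.9604; D_Mac = 6.83972 yrs; D_mod = 6.83972/(1+0.0165) = 6.72869 yrs.
ΔP/P ≈ -D_mod · Δy = -6.72869 × (-0.002) = +0.013457 = +1.3457%.

+1.346%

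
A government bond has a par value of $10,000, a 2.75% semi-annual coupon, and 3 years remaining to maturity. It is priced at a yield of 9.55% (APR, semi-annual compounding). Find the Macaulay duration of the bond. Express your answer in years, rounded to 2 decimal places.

2.89 years

Periodic yield y = 0.04775. Discount each cash flow and weight by its period:
  t   CF        PV=CF/(1+0.04775)^t    t·PV
  1       137.50       131.2336       131.2336
  2       137.50       125.2528       250.5056
  3       137.50       119.5445       358.6336
  4       137.50       114.0964       456.3857
  5       137.50       108.8966       544.4830
  6    10,137.50     7,662.7534    45,976.5205
  Σ                  8,261.7773    47,717.7619
Price P = Σ PV = 8,261.7773.
Macaulay duration = Σ(t·PV) / P = 47,717.7619 / 8,261.7773 = 5.77573 half-year periods.
In years: 5.77573 / 2 = 2.88786 years.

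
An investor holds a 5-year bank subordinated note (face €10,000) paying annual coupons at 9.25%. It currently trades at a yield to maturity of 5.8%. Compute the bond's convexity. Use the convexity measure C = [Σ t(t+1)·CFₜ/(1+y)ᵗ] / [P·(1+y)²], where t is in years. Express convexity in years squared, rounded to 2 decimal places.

21.68

With y = 0.058:
  t   CF        PV=CF/(1+0.058)^t    t·PV        t(t+1)·PV
  1       925.00       874.2911       874.2911       1,748.5822
  2       925.00       826.3621     1,652.7242       4,958.1727
  3       925.00       781.0606     2,343.1818       9,372.7272
  4       925.00       738.2425     2,952.9701      14,764.8506
  5    10,925.00     8,241.2503    41,206.2517     247,237.5105
  Σ                 11,461.2067    49,029.4190     278,081.8432
P = 11,461.2067.
Convexity = Σ t(t+1)·PV / [P·(1+y)²] = 278,081.8432 / (11,461.2067 × 1.119364) = 21.67559.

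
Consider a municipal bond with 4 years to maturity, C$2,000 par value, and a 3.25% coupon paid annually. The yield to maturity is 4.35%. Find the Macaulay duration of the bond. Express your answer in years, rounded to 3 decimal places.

Periodic yield y = 0.0435. Discount each cash flow and weight by its year:
  t   CF        PV=CF/(1+0.0435)^t    t·PV
  1        65.00        62.2904        62.2904
  2        65.00        59.6937       119.3874
  3        65.00        57.2053       171.6158
  4     2,065.00     1,741.6073     6,966.4293
  Σ                  1,920.7967     7,319.7228
Price P = Σ PV = 1,920.7967.
Macaulay duration = Σ(t·PV) / P = 7,319.7228 / 1,920.7967 = 3.81077 years.

3.811 years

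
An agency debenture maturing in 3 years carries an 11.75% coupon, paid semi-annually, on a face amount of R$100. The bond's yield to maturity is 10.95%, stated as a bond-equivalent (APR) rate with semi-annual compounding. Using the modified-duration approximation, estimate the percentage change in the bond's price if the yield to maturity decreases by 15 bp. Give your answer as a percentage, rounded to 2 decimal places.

Periodic yield y = 0.05475. Modified duration first:
  t   CF        PV=CF/(1+0.05475)^t    t·PV
  1        5.875         5.5700         5.5700
  2        5.875         5.2809        10.5618
  3        5.875         5.0068        15.0204
  4        5.875         4.7469        18.9876
  5        5.875         4.5005        22.5025
  6      105.875        76.8947       461.3680
  Σ                    101.9998       534.0103
P = 101.9998; D_Mac = 5.23541 half-year periods = 2.61770 yrs; D_mod = 2.61770/(1+0.05475) = 2.48182 yrs.
ΔP/P ≈ -D_mod · Δy = -2.48182 × (-0.0015) = +0.003723 = +0.3723%.

+0.37%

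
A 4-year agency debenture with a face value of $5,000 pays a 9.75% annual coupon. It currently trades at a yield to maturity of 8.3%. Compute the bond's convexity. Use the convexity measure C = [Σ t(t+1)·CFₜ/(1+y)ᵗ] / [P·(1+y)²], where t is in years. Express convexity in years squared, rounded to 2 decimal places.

With y = 0.083:
  t   CF        PV=CF/(1+0.083)^t    t·PV        t(t+1)·PV
  1       487.50       450.1385       450.1385         900.2770
  2       487.50       415.6404       831.2807       2,493.8421
  3       487.50       383.7861     1,151.3583       4,605.4333
  4     5,487.50     3,988.9694    15,955.8777      79,779.3884
  Σ                  5,238.5344    18,388.6552      87,778.9408
P = 5,238.5344.
Convexity = Σ t(t+1)·PV / [P·(1+y)²] = 87,778.9408 / (5,238.5344 × 1.172889) = 14.28643.

14.29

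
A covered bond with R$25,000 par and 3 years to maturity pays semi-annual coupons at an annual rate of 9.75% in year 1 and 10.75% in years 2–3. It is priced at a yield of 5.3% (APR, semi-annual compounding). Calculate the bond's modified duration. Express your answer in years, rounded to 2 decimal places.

Periodic yield y = 0.0265. First find Macaulay duration:
  t   CF        PV=CF/(1+0.0265)^t    t·PV
  1     1,218.75     1,187.2869     1,187.2869
  2     1,218.75     1,156.6360     2,313.2721
  3     1,343.75     1,242.3433     3,727.0298
  4     1,343.75     1,210.2711     4,841.0844
  5     1,343.75     1,179.0269     5,895.1344
  6    26,343.75    22,517.6920   135,106.1519
  Σ                 28,493.2562   153,069.9595
P = 28,493.2562; Macaulay duration = 153,069.9595 / 28,493.2562 = 5.37215 half-year periods = 2.68607 years.
Modified duration = D_Mac / (1 + y) = 2.68607 / 1.0265 = 2.61673 years.

2.62 years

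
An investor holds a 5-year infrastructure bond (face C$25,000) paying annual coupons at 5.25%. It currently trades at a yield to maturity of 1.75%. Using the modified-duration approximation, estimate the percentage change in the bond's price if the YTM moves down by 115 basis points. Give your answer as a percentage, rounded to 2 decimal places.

+5.16%

Periodic yield y = 0.0175. Modified duration first:
  t   CF        PV=CF/(1+0.0175)^t    t·PV
  1     1,312.50     1,289.9263     1,289.9263
  2     1,312.50     1,267.7408     2,535.4817
  3     1,312.50     1,245.9369     3,737.8108
  4     1,312.50     1,224.5080     4,898.0322
  5    26,312.50    24,126.2611   120,631.3055
  Σ                 29,154.3732   133,092.5564
P = 29,154.3732; D_Mac = 4.56510 yrs; D_mod = 4.56510/(1+0.0175) = 4.48658 yrs.
ΔP/P ≈ -D_mod · Δy = -4.48658 × (-0.0115) = +0.051596 = +5.1596%.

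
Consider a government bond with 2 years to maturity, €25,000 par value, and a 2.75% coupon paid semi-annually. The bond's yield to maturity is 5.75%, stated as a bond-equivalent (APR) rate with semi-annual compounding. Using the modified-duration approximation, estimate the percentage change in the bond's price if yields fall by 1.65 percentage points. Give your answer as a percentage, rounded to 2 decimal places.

+3.14%

Periodic yield y = 0.02875. Modified duration first:
  t   CF        PV=CF/(1+0.02875)^t    t·PV
  1       343.75       334.1434       334.1434
  2       343.75       324.8052       649.6105
  3       343.75       315.7280       947.1841
  4    25,343.75    22,627.2348    90,508.9391
  Σ                 23,601.9114    92,439.8771
P = 23,601.9114; D_Mac = 3.91663 half-year periods = 1.95831 yrs; D_mod = 1.95831/(1+0.02875) = 1.90359 yrs.
ΔP/P ≈ -D_mod · Δy = -1.90359 × (-0.0165) = +0.031409 = +3.1409%.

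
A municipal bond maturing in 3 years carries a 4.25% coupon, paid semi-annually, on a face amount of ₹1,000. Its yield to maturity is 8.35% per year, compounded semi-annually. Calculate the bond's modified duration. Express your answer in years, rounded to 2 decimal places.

Periodic yield y = 0.04175. First find Macaulay duration:
  t   CF        PV=CF/(1+0.04175)^t    t·PV
  1        21.25        20.3984        20.3984
  2        21.25        19.5809        39.1617
  3        21.25        18.7961        56.3884
  4        21.25        18.0428        72.1714
  5        21.25        17.3197        86.5987
  6     1,021.25       799.0078     4,794.0468
  Σ                    893.1457     5,068.7653
P = 893.1457; Macaulay duration = 5,068.7653 / 893.1457 = 5.67518 half-year periods = 2.83759 years.
Modified duration = D_Mac / (1 + y) = 2.83759 / 1.04175 = 2.72387 years.

2.72 years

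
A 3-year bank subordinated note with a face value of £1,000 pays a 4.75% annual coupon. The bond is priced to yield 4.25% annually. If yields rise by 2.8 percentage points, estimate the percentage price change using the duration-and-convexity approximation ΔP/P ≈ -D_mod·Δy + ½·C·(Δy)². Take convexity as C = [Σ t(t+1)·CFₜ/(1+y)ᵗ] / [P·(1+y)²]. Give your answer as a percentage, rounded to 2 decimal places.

-7.29%

With y = 0.0425:
  t   CF        PV=CF/(1+0.0425)^t    t·PV        t(t+1)·PV
  1        47.50        45.5635        45.5635          91.1271
  2        47.50        43.7060        87.4121         262.2363
  3     1,047.50       924.5403     2,773.6209      11,094.4835
  Σ                  1,013.8099     2,906.5965      11,447.8468
P = 1,013.8099; D_Mac = 2.86700 yrs; D_mod = 2.75012 yrs; C = 10.38999.
Duration effect: -2.75012 × (+0.028) = -0.077003
Convexity effect: 0.5 × 10.38999 × (0.028)² = +0.0040729
ΔP/P ≈ -0.077003 + 0.0040729 = -0.072931 = -7.2931%.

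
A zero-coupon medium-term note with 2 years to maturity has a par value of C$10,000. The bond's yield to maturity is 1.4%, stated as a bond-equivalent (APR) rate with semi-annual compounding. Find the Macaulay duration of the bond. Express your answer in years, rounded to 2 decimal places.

2.00 years

A zero-coupon bond has a single cash flow at maturity, so its Macaulay duration equals its maturity: 2 years.
(Equivalently: 4 semi-annual periods ÷ 2 = 2 years.)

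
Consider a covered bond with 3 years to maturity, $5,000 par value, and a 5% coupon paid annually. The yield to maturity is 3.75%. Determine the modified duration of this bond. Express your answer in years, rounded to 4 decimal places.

2.7585 years

Periodic yield y = 0.0375. First find Macaulay duration:
  t   CF        PV=CF/(1+0.0375)^t    t·PV
  1       250.00       240.9639       240.9639
  2       250.00       232.2543       464.5086
  3     5,250.00     4,701.0513    14,103.1538
  Σ                  5,174.2694    14,808.6263
P = 5,174.2694; Macaulay duration = 14,808.6263 / 5,174.2694 = 2.86197 years.
Modified duration = D_Mac / (1 + y) = 2.86197 / 1.0375 = 2.75853 years.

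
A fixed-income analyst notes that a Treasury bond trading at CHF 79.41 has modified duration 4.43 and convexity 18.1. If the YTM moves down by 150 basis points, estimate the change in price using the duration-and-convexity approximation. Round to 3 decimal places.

Duration effect: -D_mod·Δy = -4.43 × (-0.015) = +0.066450
Convexity effect: ½·C·(Δy)² = 0.5 × 18.1 × (-0.015)² = +0.00203625
ΔP/P ≈ +0.066450 + 0.00203625 = +0.06848625
ΔP ≈ 79.41 × (+0.06848625) = +5.4384931125.

+CHF 5.438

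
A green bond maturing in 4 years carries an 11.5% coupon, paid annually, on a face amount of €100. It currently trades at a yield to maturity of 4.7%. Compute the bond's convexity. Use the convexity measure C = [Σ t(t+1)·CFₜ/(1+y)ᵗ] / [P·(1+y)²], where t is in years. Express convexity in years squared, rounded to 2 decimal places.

15.13

With y = 0.047:
  t   CF        PV=CF/(1+0.047)^t    t·PV        t(t+1)·PV
  1        11.50        10.9838        10.9838          21.9675
  2        11.50        10.4907        20.9814          62.9442
  3        11.50        10.0198        30.0593         120.2373
  4       111.50        92.7872       371.1489       1,855.7443
  Σ                    124.2814       433.1733       2,060.8933
P = 124.2814.
Convexity = Σ t(t+1)·PV / [P·(1+y)²] = 2,060.8933 / (124.2814 × 1.096209) = 15.12711.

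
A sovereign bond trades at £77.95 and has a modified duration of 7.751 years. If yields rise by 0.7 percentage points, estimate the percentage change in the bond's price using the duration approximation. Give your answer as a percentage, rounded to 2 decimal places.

Duration approximation: ΔP/P ≈ -D_mod · Δy = -7.751 × (+0.007) = -0.054257.
As a percentage: -5.4257%.

-5.43%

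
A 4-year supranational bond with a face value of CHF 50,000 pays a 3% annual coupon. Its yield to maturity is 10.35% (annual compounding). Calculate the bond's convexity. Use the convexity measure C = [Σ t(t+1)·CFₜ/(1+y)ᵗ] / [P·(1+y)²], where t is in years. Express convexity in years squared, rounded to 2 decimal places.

With y = 0.1035:
  t   CF        PV=CF/(1+0.1035)^t    t·PV        t(t+1)·PV
  1     1,500.00     1,359.3113     1,359.3113       2,718.6226
  2     1,500.00     1,231.8181     2,463.6362       7,390.9086
  3     1,500.00     1,116.2828     3,348.8485      13,395.3940
  4    51,500.00    34,731.0473   138,924.1891     694,620.9453
  Σ                 38,438.4595   146,095.9851     718,125.8706
P = 38,438.4595.
Convexity = Σ t(t+1)·PV / [P·(1+y)²] = 718,125.8706 / (38,438.4595 × 1.217712) = 15.34228.

15.34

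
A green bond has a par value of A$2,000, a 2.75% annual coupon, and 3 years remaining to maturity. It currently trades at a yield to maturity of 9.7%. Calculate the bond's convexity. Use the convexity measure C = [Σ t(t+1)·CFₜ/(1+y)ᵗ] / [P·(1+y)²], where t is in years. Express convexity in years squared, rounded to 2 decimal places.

9.58

With y = 0.097:
  t   CF        PV=CF/(1+0.097)^t    t·PV        t(t+1)·PV
  1        55.00        50.1367        50.1367         100.2735
  2        55.00        45.7035        91.4070         274.2210
  3     2,055.00     1,556.6535     4,669.9604      18,679.8416
  Σ                  1,652.4937     4,811.5041      19,054.3361
P = 1,652.4937.
Convexity = Σ t(t+1)·PV / [P·(1+y)²] = 19,054.3361 / (1,652.4937 × 1.203409) = 9.58166.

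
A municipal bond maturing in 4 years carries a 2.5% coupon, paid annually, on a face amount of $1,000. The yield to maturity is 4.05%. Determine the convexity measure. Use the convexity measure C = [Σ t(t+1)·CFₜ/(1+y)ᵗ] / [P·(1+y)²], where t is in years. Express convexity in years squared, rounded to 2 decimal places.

17.56

With y = 0.0405:
  t   CF        PV=CF/(1+0.0405)^t    t·PV        t(t+1)·PV
  1        25.00        24.0269        24.0269          48.0538
  2        25.00        23.0917        46.1834         138.5502
  3        25.00        22.1929        66.5787         266.3146
  4     1,025.00       874.4914     3,497.9655      17,489.8274
  Σ                    943.8029     3,634.7544      17,942.7460
P = 943.8029.
Convexity = Σ t(t+1)·PV / [P·(1+y)²] = 17,942.7460 / (943.8029 × 1.082640) = 17.55996.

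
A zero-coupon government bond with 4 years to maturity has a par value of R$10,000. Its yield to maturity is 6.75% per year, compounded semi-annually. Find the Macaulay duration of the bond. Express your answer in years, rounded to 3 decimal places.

4.000 years

A zero-coupon bond has a single cash flow at maturity, so its Macaulay duration equals its maturity: 4 years.
(Equivalently: 8 semi-annual periods ÷ 2 = 4 years.)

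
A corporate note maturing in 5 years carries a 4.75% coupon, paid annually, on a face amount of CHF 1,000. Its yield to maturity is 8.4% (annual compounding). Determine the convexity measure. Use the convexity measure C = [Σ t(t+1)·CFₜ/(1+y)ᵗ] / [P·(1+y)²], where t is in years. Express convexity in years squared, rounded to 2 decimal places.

With y = 0.084:
  t   CF        PV=CF/(1+0.084)^t    t·PV        t(t+1)·PV
  1        47.50        43.8192        43.8192          87.6384
  2        47.50        40.4236        80.8472         242.5416
  3        47.50        37.2911       111.8734         447.4938
  4        47.50        34.4014       137.6057         688.0286
  5     1,047.50       699.8543     3,499.2714      20,995.6283
  Σ                    855.7896     3,873.4169      22,461.3307
P = 855.7896.
Convexity = Σ t(t+1)·PV / [P·(1+y)²] = 22,461.3307 / (855.7896 × 1.175056) = 22.33623.

22.34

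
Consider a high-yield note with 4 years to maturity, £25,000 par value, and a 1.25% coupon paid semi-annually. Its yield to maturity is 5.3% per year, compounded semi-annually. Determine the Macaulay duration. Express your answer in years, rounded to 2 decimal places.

3.91 years

Periodic yield y = 0.0265. Discount each cash flow and weight by its period:
  t   CF        PV=CF/(1+0.0265)^t    t·PV
  1       156.25       152.2163       152.2163
  2       156.25       148.2867       296.5733
  3       156.25       144.4585       433.3756
  4       156.25       140.7292       562.9168
  5       156.25       137.0961       685.4807
  6       156.25       133.5569       801.3414
  7       156.25       130.1090       910.7630
  8    25,156.25    20,406.7701   163,254.1610
  Σ                 21,393.2228   167,096.8281
Price P = Σ PV = 21,393.2228.
Macaulay duration = Σ(t·PV) / P = 167,096.8281 / 21,393.2228 = 7.81074 half-year periods.
In years: 7.81074 / 2 = 3.90537 years.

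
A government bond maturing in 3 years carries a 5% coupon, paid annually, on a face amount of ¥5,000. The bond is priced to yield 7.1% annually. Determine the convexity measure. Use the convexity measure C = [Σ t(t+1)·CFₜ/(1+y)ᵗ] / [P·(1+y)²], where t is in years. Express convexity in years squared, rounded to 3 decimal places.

9.790

With y = 0.071:
  t   CF        PV=CF/(1+0.071)^t    t·PV        t(t+1)·PV
  1       250.00       233.4267       233.4267         466.8534
  2       250.00       217.9521       435.9042       1,307.7126
  3     5,250.00     4,273.5707    12,820.7120      51,282.8481
  Σ                  4,724.9495    13,490.0429      53,057.4142
P = 4,724.9495.
Convexity = Σ t(t+1)·PV / [P·(1+y)²] = 53,057.4142 / (4,724.9495 × 1.147041) = 9.78971.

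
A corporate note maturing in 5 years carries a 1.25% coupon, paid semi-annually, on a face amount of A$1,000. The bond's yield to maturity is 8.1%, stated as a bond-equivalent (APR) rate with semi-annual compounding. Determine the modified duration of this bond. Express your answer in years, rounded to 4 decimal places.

Periodic yield y = 0.0405. First find Macaulay duration:
  t   CF        PV=CF/(1+0.0405)^t    t·PV
  1         6.25         6.0067         6.0067
  2         6.25         5.7729        11.5458
  3         6.25         5.5482        16.6447
  4         6.25         5.3323        21.3291
  5         6.25         5.1247        25.6236
  6         6.25         4.9252        29.5514
  7         6.25         4.7335        33.1347
  8         6.25         4.5493        36.3943
  9         6.25         4.3722        39.3499
  10    1,006.25       676.5269     6,765.2687
  Σ                    722.8920     6,984.8489
P = 722.8920; Macaulay duration = 6,984.8489 / 722.8920 = 9.66237 half-year periods = 4.83118 years.
Modified duration = D_Mac / (1 + y) = 4.83118 / 1.0405 = 4.64314 years.

4.6431 years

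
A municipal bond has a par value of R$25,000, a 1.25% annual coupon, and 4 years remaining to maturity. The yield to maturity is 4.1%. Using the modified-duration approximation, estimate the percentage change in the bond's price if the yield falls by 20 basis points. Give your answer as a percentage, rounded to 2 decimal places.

Periodic yield y = 0.041. Modified duration first:
  t   CF        PV=CF/(1+0.041)^t    t·PV
  1       312.50       300.1921       300.1921
  2       312.50       288.3690       576.7380
  3       312.50       277.0115       831.0346
  4    25,312.50    21,554.2106    86,216.8425
  Σ                 22,419.7833    87,924.8072
P = 22,419.7833; D_Mac = 3.92175 yrs; D_mod = 3.92175/(1+0.041) = 3.76729 yrs.
ΔP/P ≈ -D_mod · Δy = -3.76729 × (-0.002) = +0.007535 = +0.7535%.

+0.75%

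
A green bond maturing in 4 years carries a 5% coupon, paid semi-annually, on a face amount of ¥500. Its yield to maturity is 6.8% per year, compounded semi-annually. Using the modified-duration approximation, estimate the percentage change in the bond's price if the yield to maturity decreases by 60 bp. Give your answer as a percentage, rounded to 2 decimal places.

+2.12%

Periodic yield y = 0.034. Modified duration first:
  t   CF        PV=CF/(1+0.034)^t    t·PV
  1        12.50        12.0890        12.0890
  2        12.50        11.6915        23.3829
  3        12.50        11.3070        33.9211
  4        12.50        10.9352        43.7409
  5        12.50        10.5757        52.8783
  6        12.50        10.2279        61.3674
  7        12.50         9.8916        69.2412
  8       512.50       392.2198     3,137.7587
  Σ                    468.9377     3,434.3795
P = 468.9377; D_Mac = 7.32374 half-year periods = 3.66187 yrs; D_mod = 3.66187/(1+0.034) = 3.54146 yrs.
ΔP/P ≈ -D_mod · Δy = -3.54146 × (-0.006) = +0.021249 = +2.1249%.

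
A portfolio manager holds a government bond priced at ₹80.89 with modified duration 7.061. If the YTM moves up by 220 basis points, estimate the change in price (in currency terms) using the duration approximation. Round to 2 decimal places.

Duration approximation: ΔP/P ≈ -D_mod · Δy = -7.061 × (+0.022) = -0.155342.
ΔP ≈ 80.89 × (-0.155342) = -12.56561438.

-₹12.57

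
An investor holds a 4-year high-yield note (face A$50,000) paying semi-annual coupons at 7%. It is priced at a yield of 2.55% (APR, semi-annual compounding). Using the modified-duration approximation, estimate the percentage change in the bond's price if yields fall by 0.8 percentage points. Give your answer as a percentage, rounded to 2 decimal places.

Periodic yield y = 0.01275. Modified duration first:
  t   CF        PV=CF/(1+0.01275)^t    t·PV
  1     1,750.00     1,727.9684     1,727.9684
  2     1,750.00     1,706.2142     3,412.4283
  3     1,750.00     1,684.7338     5,054.2014
  4     1,750.00     1,663.5239     6,654.0955
  5     1,750.00     1,642.5810     8,212.9049
  6     1,750.00     1,621.9017     9,731.4104
  7     1,750.00     1,601.4828    11,210.3798
  8    51,750.00    46,761.9205   374,095.3641
  Σ                 58,410.3263   420,098.7529
P = 58,410.3263; D_Mac = 7.19220 half-year periods = 3.59610 yrs; D_mod = 3.59610/(1+0.01275) = 3.55083 yrs.
ΔP/P ≈ -D_mod · Δy = -3.55083 × (-0.008) = +0.028407 = +2.8407%.

+2.84%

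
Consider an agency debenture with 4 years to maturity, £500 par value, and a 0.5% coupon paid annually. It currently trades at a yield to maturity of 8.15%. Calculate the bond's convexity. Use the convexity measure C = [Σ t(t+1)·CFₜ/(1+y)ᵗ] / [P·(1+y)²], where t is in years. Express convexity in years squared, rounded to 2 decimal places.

16.90

With y = 0.0815:
  t   CF        PV=CF/(1+0.0815)^t    t·PV        t(t+1)·PV
  1         2.50         2.3116         2.3116           4.6232
  2         2.50         2.1374         4.2748          12.8244
  3         2.50         1.9763         5.9290          23.7160
  4       502.50       367.3076     1,469.2306       7,346.1530
  Σ                    373.7330     1,481.7460       7,387.3166
P = 373.7330.
Convexity = Σ t(t+1)·PV / [P·(1+y)²] = 7,387.3166 / (373.7330 × 1.169642) = 16.89944.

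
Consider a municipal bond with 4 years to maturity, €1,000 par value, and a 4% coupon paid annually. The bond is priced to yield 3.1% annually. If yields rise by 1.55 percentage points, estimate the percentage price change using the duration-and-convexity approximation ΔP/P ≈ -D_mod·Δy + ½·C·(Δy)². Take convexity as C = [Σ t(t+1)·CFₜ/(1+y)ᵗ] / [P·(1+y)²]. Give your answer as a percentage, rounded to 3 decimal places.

With y = 0.031:
  t   CF        PV=CF/(1+0.031)^t    t·PV        t(t+1)·PV
  1        40.00        38.7973        38.7973          77.5946
  2        40.00        37.6307        75.2615         225.7844
  3        40.00        36.4993       109.4978         437.9911
  4     1,040.00       920.4468     3,681.7871      18,408.9354
  Σ                  1,033.3740     3,905.3436      19,150.3054
P = 1,033.3740; D_Mac = 3.77922 yrs; D_mod = 3.66558 yrs; C = 17.43415.
Duration effect: -3.66558 × (+0.0155) = -0.056817
Convexity effect: 0.5 × 17.43415 × (0.0155)² = +0.0020943
ΔP/P ≈ -0.056817 + 0.0020943 = -0.054722 = -5.4722%.

-5.472%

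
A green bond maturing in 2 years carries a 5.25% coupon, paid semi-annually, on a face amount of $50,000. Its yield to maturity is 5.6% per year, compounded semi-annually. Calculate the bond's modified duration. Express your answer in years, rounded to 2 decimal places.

Periodic yield y = 0.028. First find Macaulay duration:
  t   CF        PV=CF/(1+0.028)^t    t·PV
  1     1,312.50     1,276.7510     1,276.7510
  2     1,312.50     1,241.9757     2,483.9513
  3     1,312.50     1,208.1475     3,624.4426
  4    51,312.50    45,946.3182   183,785.2727
  Σ                 49,673.1923   191,170.4176
P = 49,673.1923; Macaulay duration = 191,170.4176 / 49,673.1923 = 3.84856 half-year periods = 1.92428 years.
Modified duration = D_Mac / (1 + y) = 1.92428 / 1.028 = 1.87187 years.

1.87 years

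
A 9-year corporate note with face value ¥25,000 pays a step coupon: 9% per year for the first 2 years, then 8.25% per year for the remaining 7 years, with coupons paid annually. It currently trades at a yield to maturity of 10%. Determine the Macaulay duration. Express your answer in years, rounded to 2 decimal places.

6.48 years

Periodic yield y = 0.1. Discount each cash flow and weight by its year:
  t   CF        PV=CF/(1+0.1)^t    t·PV
  1     2,250.00     2,045.4545     2,045.4545
  2     2,250.00     1,859.5041     3,719.0083
  3     2,062.50     1,549.5868     4,648.7603
  4     2,062.50     1,408.7153     5,634.8610
  5     2,062.50     1,280.6502     6,403.2511
  6     2,062.50     1,164.2275     6,985.3649
  7     2,062.50     1,058.3886     7,408.7203
  8     2,062.50       962.1715     7,697.3718
  9    27,062.50    11,477.1418   103,294.2762
  Σ                 22,805.8403   147,837.0685
Price P = Σ PV = 22,805.8403.
Macaulay duration = Σ(t·PV) / P = 147,837.0685 / 22,805.8403 = 6.48242 years.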